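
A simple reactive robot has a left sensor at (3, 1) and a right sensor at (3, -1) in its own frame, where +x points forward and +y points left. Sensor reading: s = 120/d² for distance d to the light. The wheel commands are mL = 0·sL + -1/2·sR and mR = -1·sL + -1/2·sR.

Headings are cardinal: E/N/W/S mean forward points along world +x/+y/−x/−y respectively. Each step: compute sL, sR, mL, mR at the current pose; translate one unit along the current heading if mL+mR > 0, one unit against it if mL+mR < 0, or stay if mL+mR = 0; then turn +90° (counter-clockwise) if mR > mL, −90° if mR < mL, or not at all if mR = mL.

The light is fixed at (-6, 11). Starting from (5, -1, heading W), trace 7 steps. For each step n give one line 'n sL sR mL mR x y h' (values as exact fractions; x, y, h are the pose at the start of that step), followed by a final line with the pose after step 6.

0 120/233 24/37 -12/37 -7236/8621 5 -1 W
1 60/101 12/25 -6/25 -2106/2525 6 -1 N
2 40/123 120/421 -60/421 -24220/51783 6 -2 E
3 3/10 30/89 -15/89 -417/890 5 -2 S
4 120/233 24/37 -12/37 -7236/8621 5 -1 W
5 60/101 12/25 -6/25 -2106/2525 6 -1 N
6 40/123 120/421 -60/421 -24220/51783 6 -2 E
final 5 -2 S

n=0: pose=(5,-1,W); sL=120/233, sR=24/37; mL=-12/37, mR=-7236/8621; mL+mR=-10032/8621 → advance -1; mR−mL=-120/233 → turn -1·90°
n=1: pose=(6,-1,N); sL=60/101, sR=12/25; mL=-6/25, mR=-2106/2525; mL+mR=-2712/2525 → advance -1; mR−mL=-60/101 → turn -1·90°
n=2: pose=(6,-2,E); sL=40/123, sR=120/421; mL=-60/421, mR=-24220/51783; mL+mR=-31600/51783 → advance -1; mR−mL=-40/123 → turn -1·90°
n=3: pose=(5,-2,S); sL=3/10, sR=30/89; mL=-15/89, mR=-417/890; mL+mR=-567/890 → advance -1; mR−mL=-3/10 → turn -1·90°
n=4: pose=(5,-1,W); sL=120/233, sR=24/37; mL=-12/37, mR=-7236/8621; mL+mR=-10032/8621 → advance -1; mR−mL=-120/233 → turn -1·90°
n=5: pose=(6,-1,N); sL=60/101, sR=12/25; mL=-6/25, mR=-2106/2525; mL+mR=-2712/2525 → advance -1; mR−mL=-60/101 → turn -1·90°
n=6: pose=(6,-2,E); sL=40/123, sR=120/421; mL=-60/421, mR=-24220/51783; mL+mR=-31600/51783 → advance -1; mR−mL=-40/123 → turn -1·90°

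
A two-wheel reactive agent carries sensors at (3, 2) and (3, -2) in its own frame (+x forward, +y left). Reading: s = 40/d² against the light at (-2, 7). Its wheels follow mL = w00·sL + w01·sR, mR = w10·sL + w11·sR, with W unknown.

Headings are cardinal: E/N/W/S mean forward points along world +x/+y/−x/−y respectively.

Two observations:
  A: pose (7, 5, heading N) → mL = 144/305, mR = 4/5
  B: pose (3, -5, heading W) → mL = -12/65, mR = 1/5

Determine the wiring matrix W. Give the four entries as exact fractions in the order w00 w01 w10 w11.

1 -1 1 0

obs A: pose=(7,5,N) → sL=4/5, sR=20/61, mL=144/305, mR=4/5
obs B: pose=(3,-5,W) → sL=1/5, sR=5/13, mL=-12/65, mR=1/5
sensor matrix S = [[4/5, 20/61], [1/5, 5/13]]; det S = 192/793
solve [mL_A; mL_B] = S·[w00; w01] and [mR_A; mR_B] = S·[w10; w11]:
  w00 = 1, w01 = -1, w10 = 1, w11 = 0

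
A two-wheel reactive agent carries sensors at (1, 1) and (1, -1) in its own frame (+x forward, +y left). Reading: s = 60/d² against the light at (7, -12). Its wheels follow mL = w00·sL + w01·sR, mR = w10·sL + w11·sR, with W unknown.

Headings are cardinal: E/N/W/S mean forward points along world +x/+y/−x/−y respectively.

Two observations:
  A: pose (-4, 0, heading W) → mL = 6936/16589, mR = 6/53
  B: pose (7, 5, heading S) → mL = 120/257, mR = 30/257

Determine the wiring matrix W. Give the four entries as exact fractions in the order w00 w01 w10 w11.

1 1 1/2 0

obs A: pose=(-4,0,W) → sL=12/53, sR=60/313, mL=6936/16589, mR=6/53
obs B: pose=(7,5,S) → sL=60/257, sR=60/257, mL=120/257, mR=30/257
sensor matrix S = [[12/53, 60/313], [60/257, 60/257]]; det S = 34560/4263373
solve [mL_A; mL_B] = S·[w00; w01] and [mR_A; mR_B] = S·[w10; w11]:
  w00 = 1, w01 = 1, w10 = 1/2, w11 = 0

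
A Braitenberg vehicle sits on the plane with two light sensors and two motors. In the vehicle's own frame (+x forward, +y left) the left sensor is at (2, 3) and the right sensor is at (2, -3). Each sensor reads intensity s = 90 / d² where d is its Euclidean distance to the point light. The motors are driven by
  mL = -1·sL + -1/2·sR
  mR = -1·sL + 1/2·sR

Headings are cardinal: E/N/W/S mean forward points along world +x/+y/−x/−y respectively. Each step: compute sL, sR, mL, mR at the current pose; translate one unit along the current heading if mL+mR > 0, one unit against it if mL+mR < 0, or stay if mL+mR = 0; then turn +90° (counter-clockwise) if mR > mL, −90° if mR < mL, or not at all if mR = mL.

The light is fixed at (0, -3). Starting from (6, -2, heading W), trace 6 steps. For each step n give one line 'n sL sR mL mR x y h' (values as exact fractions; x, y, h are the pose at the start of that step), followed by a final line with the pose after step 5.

0 9/2 45/16 -189/32 -99/32 6 -2 W
1 90/101 90/17 -6075/1717 3015/1717 7 -2 S
2 45/53 45/41 -6075/4346 -1305/4346 7 -1 E
3 18/5 90/97 -1971/485 -1521/485 6 -1 N
4 9/2 45/16 -189/32 -99/32 6 -2 W
5 90/101 90/17 -6075/1717 3015/1717 7 -2 S
final 7 -1 E

n=0: pose=(6,-2,W); sL=9/2, sR=45/16; mL=-189/32, mR=-99/32; mL+mR=-9 → advance -1; mR−mL=45/16 → turn +1·90°
n=1: pose=(7,-2,S); sL=90/101, sR=90/17; mL=-6075/1717, mR=3015/1717; mL+mR=-180/101 → advance -1; mR−mL=90/17 → turn +1·90°
n=2: pose=(7,-1,E); sL=45/53, sR=45/41; mL=-6075/4346, mR=-1305/4346; mL+mR=-90/53 → advance -1; mR−mL=45/41 → turn +1·90°
n=3: pose=(6,-1,N); sL=18/5, sR=90/97; mL=-1971/485, mR=-1521/485; mL+mR=-36/5 → advance -1; mR−mL=90/97 → turn +1·90°
n=4: pose=(6,-2,W); sL=9/2, sR=45/16; mL=-189/32, mR=-99/32; mL+mR=-9 → advance -1; mR−mL=45/16 → turn +1·90°
n=5: pose=(7,-2,S); sL=90/101, sR=90/17; mL=-6075/1717, mR=3015/1717; mL+mR=-180/101 → advance -1; mR−mL=90/17 → turn +1·90°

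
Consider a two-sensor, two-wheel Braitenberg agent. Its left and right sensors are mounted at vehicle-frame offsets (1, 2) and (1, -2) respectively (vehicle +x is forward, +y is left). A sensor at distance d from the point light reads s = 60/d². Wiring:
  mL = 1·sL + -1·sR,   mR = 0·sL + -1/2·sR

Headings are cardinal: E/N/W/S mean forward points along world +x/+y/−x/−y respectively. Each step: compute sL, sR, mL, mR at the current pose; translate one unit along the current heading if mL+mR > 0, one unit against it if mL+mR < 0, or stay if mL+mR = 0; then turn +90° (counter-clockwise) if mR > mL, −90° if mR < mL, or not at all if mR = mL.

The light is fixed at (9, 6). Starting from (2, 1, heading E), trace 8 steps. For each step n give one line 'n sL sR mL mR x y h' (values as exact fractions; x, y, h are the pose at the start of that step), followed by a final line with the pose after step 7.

0 4/3 12/17 32/51 -6/17 2 1 E
1 15/13 3/5 36/65 -3/10 3 1 S
2 60/113 12/13 -576/1469 -6/13 3 0 W
3 30/37 30/17 -600/629 -15/17 4 0 N
4 20/39 60/61 -1120/2379 -30/61 4 -1 W
5 5/6 3/2 -2/3 -3/4 5 -1 N
6 4/3 60/109 256/327 -30/109 5 -2 E
7 30/41 30/53 360/2173 -15/53 6 -2 S
final 6 -1 W

n=0: pose=(2,1,E); sL=4/3, sR=12/17; mL=32/51, mR=-6/17; mL+mR=14/51 → advance +1; mR−mL=-50/51 → turn -1·90°
n=1: pose=(3,1,S); sL=15/13, sR=3/5; mL=36/65, mR=-3/10; mL+mR=33/130 → advance +1; mR−mL=-111/130 → turn -1·90°
n=2: pose=(3,0,W); sL=60/113, sR=12/13; mL=-576/1469, mR=-6/13; mL+mR=-1254/1469 → advance -1; mR−mL=-102/1469 → turn -1·90°
n=3: pose=(4,0,N); sL=30/37, sR=30/17; mL=-600/629, mR=-15/17; mL+mR=-1155/629 → advance -1; mR−mL=45/629 → turn +1·90°
n=4: pose=(4,-1,W); sL=20/39, sR=60/61; mL=-1120/2379, mR=-30/61; mL+mR=-2290/2379 → advance -1; mR−mL=-50/2379 → turn -1·90°
n=5: pose=(5,-1,N); sL=5/6, sR=3/2; mL=-2/3, mR=-3/4; mL+mR=-17/12 → advance -1; mR−mL=-1/12 → turn -1·90°
n=6: pose=(5,-2,E); sL=4/3, sR=60/109; mL=256/327, mR=-30/109; mL+mR=166/327 → advance +1; mR−mL=-346/327 → turn -1·90°
n=7: pose=(6,-2,S); sL=30/41, sR=30/53; mL=360/2173, mR=-15/53; mL+mR=-255/2173 → advance -1; mR−mL=-975/2173 → turn -1·90°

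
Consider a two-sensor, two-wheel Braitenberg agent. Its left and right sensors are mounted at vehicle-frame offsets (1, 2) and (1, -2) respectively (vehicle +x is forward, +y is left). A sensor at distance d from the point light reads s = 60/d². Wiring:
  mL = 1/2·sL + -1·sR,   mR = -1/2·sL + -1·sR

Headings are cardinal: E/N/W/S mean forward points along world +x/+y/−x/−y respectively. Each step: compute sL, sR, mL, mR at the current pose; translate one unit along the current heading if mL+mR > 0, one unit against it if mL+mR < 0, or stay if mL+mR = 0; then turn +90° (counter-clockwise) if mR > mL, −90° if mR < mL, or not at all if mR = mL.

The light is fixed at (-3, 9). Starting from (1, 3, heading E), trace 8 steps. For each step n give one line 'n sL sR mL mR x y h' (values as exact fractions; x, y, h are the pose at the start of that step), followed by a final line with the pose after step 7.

n=0: pose=(1,3,E); sL=60/41, sR=60/89; mL=210/3649, mR=-5130/3649; mL+mR=-120/89 → advance -1; mR−mL=-60/41 → turn -1·90°
n=1: pose=(0,3,S); sL=30/37, sR=6/5; mL=-147/185, mR=-297/185; mL+mR=-12/5 → advance -1; mR−mL=-30/37 → turn -1·90°
n=2: pose=(0,4,W); sL=60/53, sR=60/13; mL=-2790/689, mR=-3570/689; mL+mR=-120/13 → advance -1; mR−mL=-60/53 → turn -1·90°
n=3: pose=(1,4,N); sL=3, sR=15/13; mL=9/26, mR=-69/26; mL+mR=-30/13 → advance -1; mR−mL=-3 → turn -1·90°
n=4: pose=(1,3,E); sL=60/41, sR=60/89; mL=210/3649, mR=-5130/3649; mL+mR=-120/89 → advance -1; mR−mL=-60/41 → turn -1·90°
n=5: pose=(0,3,S); sL=30/37, sR=6/5; mL=-147/185, mR=-297/185; mL+mR=-12/5 → advance -1; mR−mL=-30/37 → turn -1·90°
n=6: pose=(0,4,W); sL=60/53, sR=60/13; mL=-2790/689, mR=-3570/689; mL+mR=-120/13 → advance -1; mR−mL=-60/53 → turn -1·90°
n=7: pose=(1,4,N); sL=3, sR=15/13; mL=9/26, mR=-69/26; mL+mR=-30/13 → advance -1; mR−mL=-3 → turn -1·90°

0 60/41 60/89 210/3649 -5130/3649 1 3 E
1 30/37 6/5 -147/185 -297/185 0 3 S
2 60/53 60/13 -2790/689 -3570/689 0 4 W
3 3 15/13 9/26 -69/26 1 4 N
4 60/41 60/89 210/3649 -5130/3649 1 3 E
5 30/37 6/5 -147/185 -297/185 0 3 S
6 60/53 60/13 -2790/689 -3570/689 0 4 W
7 3 15/13 9/26 -69/26 1 4 N
final 1 3 E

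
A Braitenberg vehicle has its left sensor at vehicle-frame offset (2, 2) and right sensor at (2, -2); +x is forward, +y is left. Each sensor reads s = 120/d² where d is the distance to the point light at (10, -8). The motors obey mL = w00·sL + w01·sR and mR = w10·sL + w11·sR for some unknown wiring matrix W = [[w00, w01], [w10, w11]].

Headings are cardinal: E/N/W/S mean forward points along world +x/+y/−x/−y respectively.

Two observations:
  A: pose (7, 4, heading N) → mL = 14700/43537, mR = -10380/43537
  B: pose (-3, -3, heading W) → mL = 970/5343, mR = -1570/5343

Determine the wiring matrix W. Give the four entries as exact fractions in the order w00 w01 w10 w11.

obs A: pose=(7,4,N) → sL=120/221, sR=120/197, mL=14700/43537, mR=-10380/43537
obs B: pose=(-3,-3,W) → sL=20/39, sR=60/137, mL=970/5343, mR=-1570/5343
sensor matrix S = [[120/221, 120/197], [20/39, 60/137]]; det S = -444800/5964569
solve [mL_A; mL_B] = S·[w00; w01] and [mR_A; mR_B] = S·[w10; w11]:
  w00 = -1/2, w01 = 1, w10 = -1, w11 = 1/2

-1/2 1 -1 1/2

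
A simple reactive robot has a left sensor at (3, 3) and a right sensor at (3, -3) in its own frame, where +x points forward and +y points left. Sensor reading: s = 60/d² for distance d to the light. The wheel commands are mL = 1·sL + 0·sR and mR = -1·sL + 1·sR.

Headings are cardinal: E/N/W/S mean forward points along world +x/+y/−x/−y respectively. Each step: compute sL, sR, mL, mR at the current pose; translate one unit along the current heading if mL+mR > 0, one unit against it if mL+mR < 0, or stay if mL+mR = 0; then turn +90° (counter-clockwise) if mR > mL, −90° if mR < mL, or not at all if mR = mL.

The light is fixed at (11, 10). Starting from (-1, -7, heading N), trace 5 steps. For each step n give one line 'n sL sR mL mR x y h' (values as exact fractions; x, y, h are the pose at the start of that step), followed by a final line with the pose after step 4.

0 60/421 60/277 60/421 8640/116617 -1 -7 N
1 6/25 30/221 6/25 -576/5525 -1 -6 E
2 12/85 60/557 12/85 -1584/47345 0 -6 S
3 15/149 15/98 15/149 765/14602 0 -7 W
4 60/421 60/277 60/421 8640/116617 -1 -7 N
final -1 -6 E

n=0: pose=(-1,-7,N); sL=60/421, sR=60/277; mL=60/421, mR=8640/116617; mL+mR=60/277 → advance +1; mR−mL=-7980/116617 → turn -1·90°
n=1: pose=(-1,-6,E); sL=6/25, sR=30/221; mL=6/25, mR=-576/5525; mL+mR=30/221 → advance +1; mR−mL=-1902/5525 → turn -1·90°
n=2: pose=(0,-6,S); sL=12/85, sR=60/557; mL=12/85, mR=-1584/47345; mL+mR=60/557 → advance +1; mR−mL=-8268/47345 → turn -1·90°
n=3: pose=(0,-7,W); sL=15/149, sR=15/98; mL=15/149, mR=765/14602; mL+mR=15/98 → advance +1; mR−mL=-705/14602 → turn -1·90°
n=4: pose=(-1,-7,N); sL=60/421, sR=60/277; mL=60/421, mR=8640/116617; mL+mR=60/277 → advance +1; mR−mL=-7980/116617 → turn -1·90°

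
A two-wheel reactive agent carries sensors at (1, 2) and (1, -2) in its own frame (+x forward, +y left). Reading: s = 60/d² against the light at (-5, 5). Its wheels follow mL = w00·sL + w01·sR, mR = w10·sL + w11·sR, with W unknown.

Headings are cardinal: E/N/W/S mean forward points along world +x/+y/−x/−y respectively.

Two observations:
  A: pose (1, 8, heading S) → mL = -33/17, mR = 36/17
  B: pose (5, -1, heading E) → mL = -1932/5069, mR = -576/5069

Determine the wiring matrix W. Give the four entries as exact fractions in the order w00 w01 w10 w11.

obs A: pose=(1,8,S) → sL=15/17, sR=3, mL=-33/17, mR=36/17
obs B: pose=(5,-1,E) → sL=60/137, sR=12/37, mL=-1932/5069, mR=-576/5069
sensor matrix S = [[15/17, 3], [60/137, 12/37]]; det S = -88560/86173
solve [mL_A; mL_B] = S·[w00; w01] and [mR_A; mR_B] = S·[w10; w11]:
  w00 = -1/2, w01 = -1/2, w10 = -1, w11 = 1

-1/2 -1/2 -1 1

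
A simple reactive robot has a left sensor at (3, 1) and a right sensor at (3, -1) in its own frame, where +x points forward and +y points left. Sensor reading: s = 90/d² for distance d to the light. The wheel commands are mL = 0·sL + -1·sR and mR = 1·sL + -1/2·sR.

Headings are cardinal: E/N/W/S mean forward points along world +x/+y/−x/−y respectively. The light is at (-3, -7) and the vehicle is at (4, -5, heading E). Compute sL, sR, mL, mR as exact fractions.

left sensor world pos  = (7, -4); dL² = 109
right sensor world pos = (7, -6); dR² = 101
sL = 90/109 = 90/109
sR = 90/101 = 90/101
mL = 0·sL + -1·sR = -90/101
mR = 1·sL + -1/2·sR = 4185/11009

90/109 90/101 -90/101 4185/11009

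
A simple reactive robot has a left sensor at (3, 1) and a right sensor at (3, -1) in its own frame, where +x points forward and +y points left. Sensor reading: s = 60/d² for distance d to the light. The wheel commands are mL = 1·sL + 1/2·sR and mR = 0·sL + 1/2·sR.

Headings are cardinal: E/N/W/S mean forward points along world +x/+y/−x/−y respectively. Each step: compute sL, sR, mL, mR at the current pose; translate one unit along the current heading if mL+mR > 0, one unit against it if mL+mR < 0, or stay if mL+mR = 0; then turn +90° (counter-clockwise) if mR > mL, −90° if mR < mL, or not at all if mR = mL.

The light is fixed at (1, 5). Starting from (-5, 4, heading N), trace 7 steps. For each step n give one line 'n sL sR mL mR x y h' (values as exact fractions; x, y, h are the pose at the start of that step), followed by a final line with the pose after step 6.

0 60/53 60/29 3330/1537 30/29 -5 4 N
1 6 6 9 3 -5 5 E
2 12/5 4/3 46/15 2/3 -4 5 S
3 15/17 15/16 735/544 15/32 -4 4 W
4 60/53 60/29 3330/1537 30/29 -5 4 N
5 6 6 9 3 -5 5 E
6 12/5 4/3 46/15 2/3 -4 5 S
final -4 4 W

n=0: pose=(-5,4,N); sL=60/53, sR=60/29; mL=3330/1537, mR=30/29; mL+mR=4920/1537 → advance +1; mR−mL=-60/53 → turn -1·90°
n=1: pose=(-5,5,E); sL=6, sR=6; mL=9, mR=3; mL+mR=12 → advance +1; mR−mL=-6 → turn -1·90°
n=2: pose=(-4,5,S); sL=12/5, sR=4/3; mL=46/15, mR=2/3; mL+mR=56/15 → advance +1; mR−mL=-12/5 → turn -1·90°
n=3: pose=(-4,4,W); sL=15/17, sR=15/16; mL=735/544, mR=15/32; mL+mR=495/272 → advance +1; mR−mL=-15/17 → turn -1·90°
n=4: pose=(-5,4,N); sL=60/53, sR=60/29; mL=3330/1537, mR=30/29; mL+mR=4920/1537 → advance +1; mR−mL=-60/53 → turn -1·90°
n=5: pose=(-5,5,E); sL=6, sR=6; mL=9, mR=3; mL+mR=12 → advance +1; mR−mL=-6 → turn -1·90°
n=6: pose=(-4,5,S); sL=12/5, sR=4/3; mL=46/15, mR=2/3; mL+mR=56/15 → advance +1; mR−mL=-12/5 → turn -1·90°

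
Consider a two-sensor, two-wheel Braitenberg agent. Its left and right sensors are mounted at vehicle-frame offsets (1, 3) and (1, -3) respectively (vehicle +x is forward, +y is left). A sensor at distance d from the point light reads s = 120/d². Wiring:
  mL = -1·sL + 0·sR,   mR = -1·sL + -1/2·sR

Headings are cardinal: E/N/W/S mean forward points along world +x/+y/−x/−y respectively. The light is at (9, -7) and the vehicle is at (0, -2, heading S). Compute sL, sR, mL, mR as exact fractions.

left sensor world pos  = (3, -3); dL² = 52
right sensor world pos = (-3, -3); dR² = 160
sL = 120/52 = 30/13
sR = 120/160 = 3/4
mL = -1·sL + 0·sR = -30/13
mR = -1·sL + -1/2·sR = -279/104

30/13 3/4 -30/13 -279/104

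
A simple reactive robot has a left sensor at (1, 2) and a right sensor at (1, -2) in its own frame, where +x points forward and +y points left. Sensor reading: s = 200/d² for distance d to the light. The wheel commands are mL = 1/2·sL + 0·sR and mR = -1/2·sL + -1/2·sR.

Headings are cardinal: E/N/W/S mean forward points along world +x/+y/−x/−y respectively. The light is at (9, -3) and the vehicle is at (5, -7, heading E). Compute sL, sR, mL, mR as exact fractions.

left sensor world pos  = (6, -5); dL² = 13
right sensor world pos = (6, -9); dR² = 45
sL = 200/13 = 200/13
sR = 200/45 = 40/9
mL = 1/2·sL + 0·sR = 100/13
mR = -1/2·sL + -1/2·sR = -1160/117

200/13 40/9 100/13 -1160/117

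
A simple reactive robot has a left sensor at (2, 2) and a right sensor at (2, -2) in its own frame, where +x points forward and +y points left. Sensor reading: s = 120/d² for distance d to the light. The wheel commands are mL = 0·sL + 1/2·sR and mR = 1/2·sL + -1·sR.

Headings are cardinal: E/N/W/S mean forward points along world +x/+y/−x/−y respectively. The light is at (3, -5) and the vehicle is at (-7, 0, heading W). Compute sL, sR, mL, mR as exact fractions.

40/51 120/193 60/193 -2260/9843

left sensor world pos  = (-9, -2); dL² = 153
right sensor world pos = (-9, 2); dR² = 193
sL = 120/153 = 40/51
sR = 120/193 = 120/193
mL = 0·sL + 1/2·sR = 60/193
mR = 1/2·sL + -1·sR = -2260/9843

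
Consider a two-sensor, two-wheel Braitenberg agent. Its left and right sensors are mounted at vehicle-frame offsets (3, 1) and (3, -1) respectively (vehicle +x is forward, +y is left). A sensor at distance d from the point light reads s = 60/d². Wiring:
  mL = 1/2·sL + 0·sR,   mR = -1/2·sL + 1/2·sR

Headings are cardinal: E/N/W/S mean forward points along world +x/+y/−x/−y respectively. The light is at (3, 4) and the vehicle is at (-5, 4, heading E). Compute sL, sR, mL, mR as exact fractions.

30/13 30/13 15/13 0

left sensor world pos  = (-2, 5); dL² = 26
right sensor world pos = (-2, 3); dR² = 26
sL = 60/26 = 30/13
sR = 60/26 = 30/13
mL = 1/2·sL + 0·sR = 15/13
mR = -1/2·sL + 1/2·sR = 0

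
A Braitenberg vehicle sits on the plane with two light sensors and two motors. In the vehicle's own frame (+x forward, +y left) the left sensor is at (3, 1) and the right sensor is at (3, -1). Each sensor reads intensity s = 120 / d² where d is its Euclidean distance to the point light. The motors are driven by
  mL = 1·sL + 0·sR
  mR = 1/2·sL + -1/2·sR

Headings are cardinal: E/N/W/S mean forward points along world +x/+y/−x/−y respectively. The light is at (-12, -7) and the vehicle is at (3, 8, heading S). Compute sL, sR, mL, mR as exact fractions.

3/10 6/17 3/10 -9/340

left sensor world pos  = (4, 5); dL² = 400
right sensor world pos = (2, 5); dR² = 340
sL = 120/400 = 3/10
sR = 120/340 = 6/17
mL = 1·sL + 0·sR = 3/10
mR = 1/2·sL + -1/2·sR = -9/340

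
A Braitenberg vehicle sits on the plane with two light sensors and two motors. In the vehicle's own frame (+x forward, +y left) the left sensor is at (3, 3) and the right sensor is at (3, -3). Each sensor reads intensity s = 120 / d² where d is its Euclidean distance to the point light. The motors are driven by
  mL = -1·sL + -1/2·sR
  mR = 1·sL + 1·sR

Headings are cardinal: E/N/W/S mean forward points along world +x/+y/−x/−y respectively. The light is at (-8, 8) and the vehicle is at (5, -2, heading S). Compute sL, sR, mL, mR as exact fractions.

24/85 120/269 -11556/22865 16656/22865

left sensor world pos  = (8, -5); dL² = 425
right sensor world pos = (2, -5); dR² = 269
sL = 120/425 = 24/85
sR = 120/269 = 120/269
mL = -1·sL + -1/2·sR = -11556/22865
mR = 1·sL + 1·sR = 16656/22865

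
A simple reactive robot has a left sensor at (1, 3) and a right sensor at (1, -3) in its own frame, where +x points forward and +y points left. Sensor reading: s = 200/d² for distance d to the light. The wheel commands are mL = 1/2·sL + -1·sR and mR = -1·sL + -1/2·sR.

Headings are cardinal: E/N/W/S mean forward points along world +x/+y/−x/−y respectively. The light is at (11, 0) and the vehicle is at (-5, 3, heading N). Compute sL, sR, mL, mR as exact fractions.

left sensor world pos  = (-8, 4); dL² = 377
right sensor world pos = (-2, 4); dR² = 185
sL = 200/377 = 200/377
sR = 200/185 = 40/37
mL = 1/2·sL + -1·sR = -11380/13949
mR = -1·sL + -1/2·sR = -14940/13949

200/377 40/37 -11380/13949 -14940/13949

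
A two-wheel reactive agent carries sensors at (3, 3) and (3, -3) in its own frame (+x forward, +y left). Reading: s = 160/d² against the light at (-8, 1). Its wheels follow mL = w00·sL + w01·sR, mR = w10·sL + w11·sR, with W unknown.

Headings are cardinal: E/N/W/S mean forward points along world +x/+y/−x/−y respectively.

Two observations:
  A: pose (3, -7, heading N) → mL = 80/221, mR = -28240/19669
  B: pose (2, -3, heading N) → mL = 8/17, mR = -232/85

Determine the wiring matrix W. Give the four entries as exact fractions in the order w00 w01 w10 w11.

0 1/2 -1 1/2

obs A: pose=(3,-7,N) → sL=160/89, sR=160/221, mL=80/221, mR=-28240/19669
obs B: pose=(2,-3,N) → sL=16/5, sR=16/17, mL=8/17, mR=-232/85
sensor matrix S = [[160/89, 160/221], [16/5, 16/17]]; det S = -12288/19669
solve [mL_A; mL_B] = S·[w00; w01] and [mR_A; mR_B] = S·[w10; w11]:
  w00 = 0, w01 = 1/2, w10 = -1, w11 = 1/2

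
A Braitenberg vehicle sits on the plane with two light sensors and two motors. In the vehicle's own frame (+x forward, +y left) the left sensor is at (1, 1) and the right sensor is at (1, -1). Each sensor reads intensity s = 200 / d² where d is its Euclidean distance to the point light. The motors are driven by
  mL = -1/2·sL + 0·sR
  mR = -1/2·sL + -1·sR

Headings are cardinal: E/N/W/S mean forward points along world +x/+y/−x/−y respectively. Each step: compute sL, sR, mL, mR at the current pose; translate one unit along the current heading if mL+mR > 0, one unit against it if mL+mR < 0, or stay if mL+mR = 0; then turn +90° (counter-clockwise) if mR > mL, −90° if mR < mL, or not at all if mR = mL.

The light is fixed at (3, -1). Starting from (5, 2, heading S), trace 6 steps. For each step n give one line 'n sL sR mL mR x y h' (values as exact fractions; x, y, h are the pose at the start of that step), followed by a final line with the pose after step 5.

n=0: pose=(5,2,S); sL=200/13, sR=40; mL=-100/13, mR=-620/13; mL+mR=-720/13 → advance -1; mR−mL=-40 → turn -1·90°
n=1: pose=(5,3,W); sL=20, sR=100/13; mL=-10, mR=-230/13; mL+mR=-360/13 → advance -1; mR−mL=-100/13 → turn -1·90°
n=2: pose=(6,3,N); sL=200/29, sR=200/41; mL=-100/29, mR=-9900/1189; mL+mR=-14000/1189 → advance -1; mR−mL=-200/41 → turn -1·90°
n=3: pose=(6,2,E); sL=25/4, sR=10; mL=-25/8, mR=-105/8; mL+mR=-65/4 → advance -1; mR−mL=-10 → turn -1·90°
n=4: pose=(5,2,S); sL=200/13, sR=40; mL=-100/13, mR=-620/13; mL+mR=-720/13 → advance -1; mR−mL=-40 → turn -1·90°
n=5: pose=(5,3,W); sL=20, sR=100/13; mL=-10, mR=-230/13; mL+mR=-360/13 → advance -1; mR−mL=-100/13 → turn -1·90°

0 200/13 40 -100/13 -620/13 5 2 S
1 20 100/13 -10 -230/13 5 3 W
2 200/29 200/41 -100/29 -9900/1189 6 3 N
3 25/4 10 -25/8 -105/8 6 2 E
4 200/13 40 -100/13 -620/13 5 2 S
5 20 100/13 -10 -230/13 5 3 W
final 6 3 N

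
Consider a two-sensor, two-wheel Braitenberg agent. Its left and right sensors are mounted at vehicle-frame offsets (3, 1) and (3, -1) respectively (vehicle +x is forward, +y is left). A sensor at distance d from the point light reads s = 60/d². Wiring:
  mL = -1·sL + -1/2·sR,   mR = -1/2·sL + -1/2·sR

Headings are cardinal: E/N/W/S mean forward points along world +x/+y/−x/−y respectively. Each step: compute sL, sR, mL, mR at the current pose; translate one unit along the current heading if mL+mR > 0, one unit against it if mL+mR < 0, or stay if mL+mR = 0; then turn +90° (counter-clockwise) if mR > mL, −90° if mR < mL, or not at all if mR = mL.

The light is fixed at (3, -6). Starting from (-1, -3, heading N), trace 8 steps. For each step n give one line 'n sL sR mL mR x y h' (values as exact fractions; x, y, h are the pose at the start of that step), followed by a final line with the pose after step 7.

n=0: pose=(-1,-3,N); sL=60/61, sR=4/3; mL=-302/183, mR=-212/183; mL+mR=-514/183 → advance -1; mR−mL=30/61 → turn +1·90°
n=1: pose=(-1,-4,W); sL=6/5, sR=30/29; mL=-249/145, mR=-162/145; mL+mR=-411/145 → advance -1; mR−mL=3/5 → turn +1·90°
n=2: pose=(0,-4,S); sL=12, sR=60/17; mL=-234/17, mR=-132/17; mL+mR=-366/17 → advance -1; mR−mL=6 → turn +1·90°
n=3: pose=(0,-3,E); sL=15/4, sR=15; mL=-45/4, mR=-75/8; mL+mR=-165/8 → advance -1; mR−mL=15/8 → turn +1·90°
n=4: pose=(-1,-3,N); sL=60/61, sR=4/3; mL=-302/183, mR=-212/183; mL+mR=-514/183 → advance -1; mR−mL=30/61 → turn +1·90°
n=5: pose=(-1,-4,W); sL=6/5, sR=30/29; mL=-249/145, mR=-162/145; mL+mR=-411/145 → advance -1; mR−mL=3/5 → turn +1·90°
n=6: pose=(0,-4,S); sL=12, sR=60/17; mL=-234/17, mR=-132/17; mL+mR=-366/17 → advance -1; mR−mL=6 → turn +1·90°
n=7: pose=(0,-3,E); sL=15/4, sR=15; mL=-45/4, mR=-75/8; mL+mR=-165/8 → advance -1; mR−mL=15/8 → turn +1·90°

0 60/61 4/3 -302/183 -212/183 -1 -3 N
1 6/5 30/29 -249/145 -162/145 -1 -4 W
2 12 60/17 -234/17 -132/17 0 -4 S
3 15/4 15 -45/4 -75/8 0 -3 E
4 60/61 4/3 -302/183 -212/183 -1 -3 N
5 6/5 30/29 -249/145 -162/145 -1 -4 W
6 12 60/17 -234/17 -132/17 0 -4 S
7 15/4 15 -45/4 -75/8 0 -3 E
final -1 -3 N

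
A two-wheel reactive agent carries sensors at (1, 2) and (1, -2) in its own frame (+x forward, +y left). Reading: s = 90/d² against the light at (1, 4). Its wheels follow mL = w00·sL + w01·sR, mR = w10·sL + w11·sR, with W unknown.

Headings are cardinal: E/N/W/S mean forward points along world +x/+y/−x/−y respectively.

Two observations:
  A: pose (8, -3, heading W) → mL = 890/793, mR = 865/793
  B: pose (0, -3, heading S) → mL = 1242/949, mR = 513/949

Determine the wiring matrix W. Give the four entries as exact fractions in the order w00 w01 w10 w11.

obs A: pose=(8,-3,W) → sL=10/13, sR=90/61, mL=890/793, mR=865/793
obs B: pose=(0,-3,S) → sL=18/13, sR=90/73, mL=1242/949, mR=513/949
sensor matrix S = [[10/13, 90/61], [18/13, 90/73]]; det S = -63360/57889
solve [mL_A; mL_B] = S·[w00; w01] and [mR_A; mR_B] = S·[w10; w11]:
  w00 = 1/2, w01 = 1/2, w10 = -1/2, w11 = 1

1/2 1/2 -1/2 1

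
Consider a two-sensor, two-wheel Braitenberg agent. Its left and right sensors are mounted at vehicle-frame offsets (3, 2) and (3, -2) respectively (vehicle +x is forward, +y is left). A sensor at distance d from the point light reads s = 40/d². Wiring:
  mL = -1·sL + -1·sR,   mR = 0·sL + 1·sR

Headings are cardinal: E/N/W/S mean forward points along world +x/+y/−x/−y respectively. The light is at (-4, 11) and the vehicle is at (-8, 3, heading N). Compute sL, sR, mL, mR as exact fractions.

left sensor world pos  = (-10, 6); dL² = 61
right sensor world pos = (-6, 6); dR² = 29
sL = 40/61 = 40/61
sR = 40/29 = 40/29
mL = -1·sL + -1·sR = -3600/1769
mR = 0·sL + 1·sR = 40/29

40/61 40/29 -3600/1769 40/29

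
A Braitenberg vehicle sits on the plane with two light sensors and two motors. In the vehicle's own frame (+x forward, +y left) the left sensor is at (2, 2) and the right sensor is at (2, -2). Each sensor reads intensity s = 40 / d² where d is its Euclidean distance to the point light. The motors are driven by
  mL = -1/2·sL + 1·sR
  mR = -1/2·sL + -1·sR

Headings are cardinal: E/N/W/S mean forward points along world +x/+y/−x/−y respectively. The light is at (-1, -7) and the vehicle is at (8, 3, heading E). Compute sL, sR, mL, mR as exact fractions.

8/53 8/37 276/1961 -572/1961

left sensor world pos  = (10, 5); dL² = 265
right sensor world pos = (10, 1); dR² = 185
sL = 40/265 = 8/53
sR = 40/185 = 8/37
mL = -1/2·sL + 1·sR = 276/1961
mR = -1/2·sL + -1·sR = -572/1961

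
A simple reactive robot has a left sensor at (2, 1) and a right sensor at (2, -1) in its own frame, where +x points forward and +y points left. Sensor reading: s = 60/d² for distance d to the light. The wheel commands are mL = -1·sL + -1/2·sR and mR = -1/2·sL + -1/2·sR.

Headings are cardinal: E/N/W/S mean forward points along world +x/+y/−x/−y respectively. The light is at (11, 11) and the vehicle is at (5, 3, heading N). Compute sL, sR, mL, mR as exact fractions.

left sensor world pos  = (4, 5); dL² = 85
right sensor world pos = (6, 5); dR² = 61
sL = 60/85 = 12/17
sR = 60/61 = 60/61
mL = -1·sL + -1/2·sR = -1242/1037
mR = -1/2·sL + -1/2·sR = -876/1037

12/17 60/61 -1242/1037 -876/1037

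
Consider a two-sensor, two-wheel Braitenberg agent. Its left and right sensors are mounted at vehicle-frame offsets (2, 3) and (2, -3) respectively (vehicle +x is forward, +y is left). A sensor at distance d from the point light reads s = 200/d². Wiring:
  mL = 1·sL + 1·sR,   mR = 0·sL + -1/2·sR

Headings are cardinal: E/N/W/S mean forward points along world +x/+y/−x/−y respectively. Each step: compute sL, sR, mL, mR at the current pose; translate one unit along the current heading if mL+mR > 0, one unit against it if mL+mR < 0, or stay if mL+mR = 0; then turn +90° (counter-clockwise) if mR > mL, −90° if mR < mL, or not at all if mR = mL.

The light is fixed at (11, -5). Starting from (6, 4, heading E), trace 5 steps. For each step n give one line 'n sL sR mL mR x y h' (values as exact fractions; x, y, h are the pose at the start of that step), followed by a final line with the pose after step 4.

n=0: pose=(6,4,E); sL=200/153, sR=40/9; mL=880/153, mR=-20/9; mL+mR=60/17 → advance +1; mR−mL=-1220/153 → turn -1·90°
n=1: pose=(7,4,S); sL=4, sR=100/49; mL=296/49, mR=-50/49; mL+mR=246/49 → advance +1; mR−mL=-346/49 → turn -1·90°
n=2: pose=(7,3,W); sL=200/61, sR=200/157; mL=43600/9577, mR=-100/157; mL+mR=37500/9577 → advance +1; mR−mL=-49700/9577 → turn -1·90°
n=3: pose=(6,3,N); sL=50/41, sR=25/13; mL=1675/533, mR=-25/26; mL+mR=2325/1066 → advance +1; mR−mL=-4375/1066 → turn -1·90°
n=4: pose=(6,4,E); sL=200/153, sR=40/9; mL=880/153, mR=-20/9; mL+mR=60/17 → advance +1; mR−mL=-1220/153 → turn -1·90°

0 200/153 40/9 880/153 -20/9 6 4 E
1 4 100/49 296/49 -50/49 7 4 S
2 200/61 200/157 43600/9577 -100/157 7 3 W
3 50/41 25/13 1675/533 -25/26 6 3 N
4 200/153 40/9 880/153 -20/9 6 4 E
final 7 4 S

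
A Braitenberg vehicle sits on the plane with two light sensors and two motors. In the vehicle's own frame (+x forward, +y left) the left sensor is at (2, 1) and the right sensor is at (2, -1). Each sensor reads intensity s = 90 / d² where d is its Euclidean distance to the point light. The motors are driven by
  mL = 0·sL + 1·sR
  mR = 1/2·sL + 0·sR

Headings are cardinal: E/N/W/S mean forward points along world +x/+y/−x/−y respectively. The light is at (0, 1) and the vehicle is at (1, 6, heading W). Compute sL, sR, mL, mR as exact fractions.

left sensor world pos  = (-1, 5); dL² = 17
right sensor world pos = (-1, 7); dR² = 37
sL = 90/17 = 90/17
sR = 90/37 = 90/37
mL = 0·sL + 1·sR = 90/37
mR = 1/2·sL + 0·sR = 45/17

90/17 90/37 90/37 45/17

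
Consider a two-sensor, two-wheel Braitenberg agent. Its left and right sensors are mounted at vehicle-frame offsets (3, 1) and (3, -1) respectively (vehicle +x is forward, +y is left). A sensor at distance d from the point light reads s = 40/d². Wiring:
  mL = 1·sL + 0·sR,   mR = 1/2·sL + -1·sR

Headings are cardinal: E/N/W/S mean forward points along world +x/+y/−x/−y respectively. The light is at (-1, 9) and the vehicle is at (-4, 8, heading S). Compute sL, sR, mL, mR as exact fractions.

left sensor world pos  = (-3, 5); dL² = 20
right sensor world pos = (-5, 5); dR² = 32
sL = 40/20 = 2
sR = 40/32 = 5/4
mL = 1·sL + 0·sR = 2
mR = 1/2·sL + -1·sR = -1/4

2 5/4 2 -1/4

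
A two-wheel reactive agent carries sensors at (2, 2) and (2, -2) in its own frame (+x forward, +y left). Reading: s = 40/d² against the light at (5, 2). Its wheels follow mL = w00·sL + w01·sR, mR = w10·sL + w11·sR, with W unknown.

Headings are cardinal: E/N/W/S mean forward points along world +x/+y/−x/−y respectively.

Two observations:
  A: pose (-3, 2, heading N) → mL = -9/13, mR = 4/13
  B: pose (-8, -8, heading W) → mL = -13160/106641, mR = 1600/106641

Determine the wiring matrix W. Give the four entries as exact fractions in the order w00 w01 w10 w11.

-1/2 -1/2 -1/2 1/2

obs A: pose=(-3,2,N) → sL=5/13, sR=1, mL=-9/13, mR=4/13
obs B: pose=(-8,-8,W) → sL=40/369, sR=40/289, mL=-13160/106641, mR=1600/106641
sensor matrix S = [[5/13, 1], [40/369, 40/289]]; det S = -76480/1386333
solve [mL_A; mL_B] = S·[w00; w01] and [mR_A; mR_B] = S·[w10; w11]:
  w00 = -1/2, w01 = -1/2, w10 = -1/2, w11 = 1/2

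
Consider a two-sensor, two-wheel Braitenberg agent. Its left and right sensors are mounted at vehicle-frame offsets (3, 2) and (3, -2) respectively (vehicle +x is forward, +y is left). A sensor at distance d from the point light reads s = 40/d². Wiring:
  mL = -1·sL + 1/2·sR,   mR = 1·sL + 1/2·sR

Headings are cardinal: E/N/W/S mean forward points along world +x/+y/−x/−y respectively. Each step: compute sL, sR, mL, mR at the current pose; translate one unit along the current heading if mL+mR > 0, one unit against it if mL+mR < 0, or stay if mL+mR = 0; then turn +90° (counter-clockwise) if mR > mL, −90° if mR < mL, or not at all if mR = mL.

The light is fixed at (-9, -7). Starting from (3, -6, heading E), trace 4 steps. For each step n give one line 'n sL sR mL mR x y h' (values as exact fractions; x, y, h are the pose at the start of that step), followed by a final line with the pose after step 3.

0 20/117 20/113 -1090/13221 3430/13221 3 -6 E
1 40/137 40/241 -6900/33017 12380/33017 4 -6 N
2 2/5 10/29 -33/145 83/145 4 -5 W
3 40/197 40/101 -100/19897 7980/19897 3 -5 S
final 3 -6 E

n=0: pose=(3,-6,E); sL=20/117, sR=20/113; mL=-1090/13221, mR=3430/13221; mL+mR=20/113 → advance +1; mR−mL=40/117 → turn +1·90°
n=1: pose=(4,-6,N); sL=40/137, sR=40/241; mL=-6900/33017, mR=12380/33017; mL+mR=40/241 → advance +1; mR−mL=80/137 → turn +1·90°
n=2: pose=(4,-5,W); sL=2/5, sR=10/29; mL=-33/145, mR=83/145; mL+mR=10/29 → advance +1; mR−mL=4/5 → turn +1·90°
n=3: pose=(3,-5,S); sL=40/197, sR=40/101; mL=-100/19897, mR=7980/19897; mL+mR=40/101 → advance +1; mR−mL=80/197 → turn +1·90°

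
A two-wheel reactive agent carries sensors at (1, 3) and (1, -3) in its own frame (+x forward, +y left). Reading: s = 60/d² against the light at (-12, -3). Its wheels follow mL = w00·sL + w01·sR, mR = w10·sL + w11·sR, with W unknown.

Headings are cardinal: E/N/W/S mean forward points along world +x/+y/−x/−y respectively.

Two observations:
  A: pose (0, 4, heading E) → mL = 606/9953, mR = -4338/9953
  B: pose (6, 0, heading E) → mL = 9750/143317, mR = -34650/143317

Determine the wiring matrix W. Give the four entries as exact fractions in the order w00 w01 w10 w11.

1 -1/2 -1/2 -1

obs A: pose=(0,4,E) → sL=60/269, sR=12/37, mL=606/9953, mR=-4338/9953
obs B: pose=(6,0,E) → sL=60/397, sR=60/361, mL=9750/143317, mR=-34650/143317
sensor matrix S = [[60/269, 12/37], [60/397, 60/361]]; det S = -17038080/1426434101
solve [mL_A; mL_B] = S·[w00; w01] and [mR_A; mR_B] = S·[w10; w11]:
  w00 = 1, w01 = -1/2, w10 = -1/2, w11 = -1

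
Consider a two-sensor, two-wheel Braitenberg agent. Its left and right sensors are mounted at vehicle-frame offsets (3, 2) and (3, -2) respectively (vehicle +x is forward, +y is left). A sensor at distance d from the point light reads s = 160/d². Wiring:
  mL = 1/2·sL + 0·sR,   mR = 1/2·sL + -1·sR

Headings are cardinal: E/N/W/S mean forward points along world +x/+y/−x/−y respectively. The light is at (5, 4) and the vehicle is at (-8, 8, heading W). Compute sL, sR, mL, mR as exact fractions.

left sensor world pos  = (-11, 6); dL² = 260
right sensor world pos = (-11, 10); dR² = 292
sL = 160/260 = 8/13
sR = 160/292 = 40/73
mL = 1/2·sL + 0·sR = 4/13
mR = 1/2·sL + -1·sR = -228/949

8/13 40/73 4/13 -228/949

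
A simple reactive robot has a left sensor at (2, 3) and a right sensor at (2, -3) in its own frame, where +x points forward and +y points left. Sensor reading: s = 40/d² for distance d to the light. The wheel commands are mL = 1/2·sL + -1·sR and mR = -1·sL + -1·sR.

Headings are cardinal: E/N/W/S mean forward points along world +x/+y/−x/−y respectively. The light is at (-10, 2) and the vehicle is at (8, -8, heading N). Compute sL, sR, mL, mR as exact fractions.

left sensor world pos  = (5, -6); dL² = 289
right sensor world pos = (11, -6); dR² = 505
sL = 40/289 = 40/289
sR = 40/505 = 8/101
mL = 1/2·sL + -1·sR = -292/29189
mR = -1·sL + -1·sR = -6352/29189

40/289 8/101 -292/29189 -6352/29189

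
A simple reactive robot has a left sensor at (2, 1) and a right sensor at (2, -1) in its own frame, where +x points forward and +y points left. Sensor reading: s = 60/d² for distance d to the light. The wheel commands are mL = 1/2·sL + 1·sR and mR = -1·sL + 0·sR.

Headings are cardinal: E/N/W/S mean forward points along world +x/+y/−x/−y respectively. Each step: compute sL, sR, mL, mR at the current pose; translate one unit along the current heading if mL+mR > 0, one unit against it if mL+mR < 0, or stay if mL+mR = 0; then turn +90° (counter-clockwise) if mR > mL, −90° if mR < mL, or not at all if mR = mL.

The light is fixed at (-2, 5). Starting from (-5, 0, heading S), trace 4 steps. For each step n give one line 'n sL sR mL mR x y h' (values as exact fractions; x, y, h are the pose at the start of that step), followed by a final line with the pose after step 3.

0 60/53 12/13 1026/689 -60/53 -5 0 S
1 30/37 6/5 297/185 -30/37 -5 -1 W
2 60/41 12/5 642/205 -60/41 -6 -1 N
3 3 3/2 3 -3 -6 0 E
final -6 0 S

n=0: pose=(-5,0,S); sL=60/53, sR=12/13; mL=1026/689, mR=-60/53; mL+mR=246/689 → advance +1; mR−mL=-1806/689 → turn -1·90°
n=1: pose=(-5,-1,W); sL=30/37, sR=6/5; mL=297/185, mR=-30/37; mL+mR=147/185 → advance +1; mR−mL=-447/185 → turn -1·90°
n=2: pose=(-6,-1,N); sL=60/41, sR=12/5; mL=642/205, mR=-60/41; mL+mR=342/205 → advance +1; mR−mL=-942/205 → turn -1·90°
n=3: pose=(-6,0,E); sL=3, sR=3/2; mL=3, mR=-3; mL+mR=0 → advance +0; mR−mL=-6 → turn -1·90°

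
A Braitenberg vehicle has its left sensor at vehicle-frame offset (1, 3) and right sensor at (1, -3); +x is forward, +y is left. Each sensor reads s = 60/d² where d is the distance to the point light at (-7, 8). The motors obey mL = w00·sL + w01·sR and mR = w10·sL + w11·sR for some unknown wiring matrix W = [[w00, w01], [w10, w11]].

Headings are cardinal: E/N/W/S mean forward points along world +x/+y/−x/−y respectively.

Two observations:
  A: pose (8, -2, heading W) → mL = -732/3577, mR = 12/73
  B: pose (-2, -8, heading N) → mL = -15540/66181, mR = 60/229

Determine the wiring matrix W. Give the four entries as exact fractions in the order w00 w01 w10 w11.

obs A: pose=(8,-2,W) → sL=12/73, sR=12/49, mL=-732/3577, mR=12/73
obs B: pose=(-2,-8,N) → sL=60/229, sR=60/289, mL=-15540/66181, mR=60/229
sensor matrix S = [[12/73, 12/49], [60/229, 60/289]]; det S = -7110720/236729437
solve [mL_A; mL_B] = S·[w00; w01] and [mR_A; mR_B] = S·[w10; w11]:
  w00 = -1/2, w01 = -1/2, w10 = 1, w11 = 0

-1/2 -1/2 1 0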